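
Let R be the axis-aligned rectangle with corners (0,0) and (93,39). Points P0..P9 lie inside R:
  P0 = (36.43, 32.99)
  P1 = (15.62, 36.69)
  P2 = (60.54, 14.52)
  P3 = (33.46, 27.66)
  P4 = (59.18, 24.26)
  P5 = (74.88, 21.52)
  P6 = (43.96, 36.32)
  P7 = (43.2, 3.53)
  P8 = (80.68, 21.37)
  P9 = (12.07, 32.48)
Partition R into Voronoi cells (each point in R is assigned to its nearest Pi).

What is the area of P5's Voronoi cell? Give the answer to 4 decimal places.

1. box [0,93]×[0,39]: [(0, 0) (93, 0) (93, 39) (0, 39)]
2. ⊥bis P5·P0 via (55.655,27.255): [(47.5246, 0) (93, 0) (93, 39) (59.1586, 39)]  |A|=1546.6772
3. ⊥bis P5·P1 via (45.25,29.105): [(47.5246, 0) (93, 0) (93, 39) (59.1586, 39)]  |A|=1546.6772
4. ⊥bis P5·P2 via (67.71,18.02): [(58.5176, 36.8512) (76.5064, 0) (93, 0) (93, 39) (59.1586, 39)]  |A|=1012.6701
5. ⊥bis P5·P3 via (54.17,24.59): [(58.5176, 36.8512) (76.5064, 0) (93, 0) (93, 39) (59.1586, 39)]  |A|=1012.6701
6. ⊥bis P5·P4 via (67.03,22.89): [(66.583, 20.3287) (76.5064, 0) (93, 0) (93, 39) (69.8416, 39)]  |A|=898.9775
7. ⊥bis P5·P6 via (59.42,28.92): [(66.583, 20.3287) (76.5064, 0) (93, 0) (93, 39) (69.8416, 39)]  |A|=898.9775
8. ⊥bis P5·P7 via (59.04,12.525): [(66.583, 20.3287) (76.5064, 0) (93, 0) (93, 39) (69.8416, 39)]  |A|=898.9775
9. ⊥bis P5·P8 via (77.78,21.445): [(66.583, 20.3287) (76.5064, 0) (77.2254, 0) (78.234, 39) (69.8416, 39)]  |A|=303.4357
10. ⊥bis P5·P9 via (43.475,27): [(66.583, 20.3287) (76.5064, 0) (77.2254, 0) (78.234, 39) (69.8416, 39)]  |A|=303.4357
11. canonical 5-gon: [(66.583, 20.3287) (76.5064, 0) (77.2254, 0) (78.234, 39) (69.8416, 39)]
12. shoelace: 303.4357

Area of P5's cell: 303.4357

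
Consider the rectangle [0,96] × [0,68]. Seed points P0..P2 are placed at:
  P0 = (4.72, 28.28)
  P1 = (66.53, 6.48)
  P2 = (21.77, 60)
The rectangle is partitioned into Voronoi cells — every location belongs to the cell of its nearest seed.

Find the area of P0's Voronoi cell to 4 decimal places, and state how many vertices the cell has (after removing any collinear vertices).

1. box [0,96]×[0,68]: [(0, 0) (96, 0) (96, 68) (0, 68)]
2. ⊥bis P0·P1 via (35.625,17.38): [(0, 0) (29.4952, 0) (53.4784, 68) (0, 68)]  |A|=2821.1004
3. ⊥bis P0·P2 via (13.245,44.14): [(0, 51.2594) (0, 0) (29.4952, 0) (39.9924, 29.7629)]  |A|=1463.9228
4. canonical 4-gon: [(0, 51.2594) (0, 0) (29.4952, 0) (39.9924, 29.7629)]
5. shoelace: 1463.9228

Area of P0's cell: 1463.9228 (4 vertices)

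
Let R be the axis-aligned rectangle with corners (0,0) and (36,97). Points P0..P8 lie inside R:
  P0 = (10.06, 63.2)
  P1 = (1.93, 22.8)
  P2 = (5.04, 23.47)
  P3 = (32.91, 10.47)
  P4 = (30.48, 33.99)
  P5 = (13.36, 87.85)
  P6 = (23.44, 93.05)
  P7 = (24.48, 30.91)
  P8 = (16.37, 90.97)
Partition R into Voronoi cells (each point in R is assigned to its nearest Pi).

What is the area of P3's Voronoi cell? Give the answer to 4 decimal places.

1. box [0,36]×[0,97]: [(0, 0) (36, 0) (36, 97) (0, 97)]
2. ⊥bis P3·P0 via (21.485,36.835): [(0, 27.5247) (0, 0) (36, 0) (36, 43.1249)]  |A|=1271.6932
3. ⊥bis P3·P1 via (17.42,16.635): [(26.2879, 38.9163) (10.7993, 0) (36, 0) (36, 43.1249)]  |A|=699.7753
4. ⊥bis P3·P2 via (18.975,16.97): [(29.9526, 40.5044) (11.0593, 0) (36, 0) (36, 43.1249)]  |A|=635.4992
5. ⊥bis P3·P4 via (31.695,22.23): [(20.9087, 21.1156) (11.0593, 0) (36, 0) (36, 22.6748)]  |A|=434.4144
6. ⊥bis P3·P5 via (23.135,49.16): [(20.9087, 21.1156) (11.0593, 0) (36, 0) (36, 22.6748)]  |A|=434.4144
7. ⊥bis P3·P6 via (28.175,51.76): [(20.9087, 21.1156) (11.0593, 0) (36, 0) (36, 22.6748)]  |A|=434.4144
8. ⊥bis P3·P7 via (28.695,20.69): [(32.6743, 22.3312) (18.8082, 16.6124) (11.0593, 0) (36, 0) (36, 22.6748)]  |A|=409.1998
9. ⊥bis P3·P8 via (24.64,50.72): [(32.6743, 22.3312) (18.8082, 16.6124) (11.0593, 0) (36, 0) (36, 22.6748)]  |A|=409.1998
10. canonical 5-gon: [(32.6743, 22.3312) (18.8082, 16.6124) (11.0593, 0) (36, 0) (36, 22.6748)]
11. shoelace: 409.1998

Area of P3's cell: 409.1998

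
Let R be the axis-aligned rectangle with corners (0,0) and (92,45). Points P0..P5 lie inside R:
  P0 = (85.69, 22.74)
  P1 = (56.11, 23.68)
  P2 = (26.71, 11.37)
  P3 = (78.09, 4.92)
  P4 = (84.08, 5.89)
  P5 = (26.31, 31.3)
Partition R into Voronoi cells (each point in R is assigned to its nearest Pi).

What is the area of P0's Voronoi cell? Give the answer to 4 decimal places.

Area of P0's cell: 620.9206

1. box [0,92]×[0,45]: [(0, 0) (92, 0) (92, 45) (0, 45)]
2. ⊥bis P0·P1 via (70.9,23.21): [(70.1624, 0) (92, 0) (92, 45) (71.5924, 45)]  |A|=950.5153
3. ⊥bis P0·P2 via (56.2,17.055): [(70.1624, 0) (92, 0) (92, 45) (71.5924, 45)]  |A|=950.5153
4. ⊥bis P0·P3 via (81.89,13.83): [(70.7529, 18.5798) (92, 9.5182) (92, 45) (71.5924, 45)]  |A|=646.5285
5. ⊥bis P0·P4 via (84.885,14.315): [(70.7529, 18.5798) (79.5597, 14.8238) (92, 13.6352) (92, 45) (71.5924, 45)]  |A|=620.9206
6. ⊥bis P0·P5 via (56,27.02): [(70.7529, 18.5798) (79.5597, 14.8238) (92, 13.6352) (92, 45) (71.5924, 45)]  |A|=620.9206
7. canonical 5-gon: [(70.7529, 18.5798) (79.5597, 14.8238) (92, 13.6352) (92, 45) (71.5924, 45)]
8. shoelace: 620.9206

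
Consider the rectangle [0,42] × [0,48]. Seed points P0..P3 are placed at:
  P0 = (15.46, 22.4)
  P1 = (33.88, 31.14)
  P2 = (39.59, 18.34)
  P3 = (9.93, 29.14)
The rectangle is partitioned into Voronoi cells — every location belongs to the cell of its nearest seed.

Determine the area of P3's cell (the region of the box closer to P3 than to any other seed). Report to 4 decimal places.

Area of P3's cell: 505.3435

1. box [0,42]×[0,48]: [(0, 0) (42, 0) (42, 48) (0, 48)]
2. ⊥bis P3·P0 via (12.695,25.77): [(0, 15.3541) (39.7891, 48) (0, 48)]  |A|=649.4755
3. ⊥bis P3·P1 via (21.905,30.14): [(0, 15.3541) (21.656, 33.1222) (20.4136, 48) (0, 48)]  |A|=505.3435
4. ⊥bis P3·P2 via (24.76,23.74): [(0, 15.3541) (21.656, 33.1222) (20.4136, 48) (0, 48)]  |A|=505.3435
5. canonical 4-gon: [(0, 15.3541) (21.656, 33.1222) (20.4136, 48) (0, 48)]
6. shoelace: 505.3435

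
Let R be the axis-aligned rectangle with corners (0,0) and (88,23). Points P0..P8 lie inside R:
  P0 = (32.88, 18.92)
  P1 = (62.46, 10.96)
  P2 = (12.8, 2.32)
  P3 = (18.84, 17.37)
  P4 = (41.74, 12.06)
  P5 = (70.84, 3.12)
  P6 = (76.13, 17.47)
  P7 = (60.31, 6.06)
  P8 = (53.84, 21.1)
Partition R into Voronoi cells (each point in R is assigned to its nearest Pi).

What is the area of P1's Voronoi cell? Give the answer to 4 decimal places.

1. box [0,88]×[0,23]: [(0, 0) (88, 0) (88, 23) (0, 23)]
2. ⊥bis P1·P0 via (47.67,14.94): [(43.6496, 0) (88, 0) (88, 23) (49.839, 23)]  |A|=948.8813
3. ⊥bis P1·P2 via (37.63,6.64): [(43.6496, 0) (88, 0) (88, 23) (49.839, 23)]  |A|=948.8813
4. ⊥bis P1·P3 via (40.65,14.165): [(43.6496, 0) (88, 0) (88, 23) (49.839, 23)]  |A|=948.8813
5. ⊥bis P1·P4 via (52.1,11.51): [(51.4889, 0) (88, 0) (88, 23) (52.71, 23)]  |A|=825.7122
6. ⊥bis P1·P5 via (66.65,7.04): [(51.4889, 0) (60.0637, 0) (81.5816, 23) (52.71, 23)]  |A|=430.632
7. ⊥bis P1·P6 via (69.295,14.215): [(51.4889, 0) (60.0637, 0) (70.6671, 11.3338) (65.1114, 23) (52.71, 23)]  |A|=334.5597
8. ⊥bis P1·P7 via (61.385,8.51): [(52.1557, 12.5596) (66.0927, 6.4444) (70.6671, 11.3338) (65.1114, 23) (52.71, 23)]  |A|=217.3702
9. ⊥bis P1·P8 via (58.15,16.03): [(53.4168, 12.0063) (66.0927, 6.4444) (70.6671, 11.3338) (65.468, 22.251)]  |A|=136.1254
10. canonical 4-gon: [(53.4168, 12.0063) (66.0927, 6.4444) (70.6671, 11.3338) (65.468, 22.251)]
11. shoelace: 136.1254

Area of P1's cell: 136.1254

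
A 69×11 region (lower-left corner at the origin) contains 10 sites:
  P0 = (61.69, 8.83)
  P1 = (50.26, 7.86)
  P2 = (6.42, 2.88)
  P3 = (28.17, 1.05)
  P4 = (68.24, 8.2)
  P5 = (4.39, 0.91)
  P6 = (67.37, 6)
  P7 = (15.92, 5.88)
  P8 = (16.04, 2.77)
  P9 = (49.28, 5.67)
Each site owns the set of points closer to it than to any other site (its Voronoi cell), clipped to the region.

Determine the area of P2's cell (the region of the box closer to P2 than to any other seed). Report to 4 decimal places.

Area of P2's cell: 89.1353

1. box [0,69]×[0,11]: [(0, 0) (69, 0) (69, 11) (0, 11)]
2. ⊥bis P2·P0 via (34.055,5.855): [(0, 0) (34.6853, 0) (33.5011, 11) (0, 11)]  |A|=375.0254
3. ⊥bis P2·P1 via (28.34,5.37): [(0, 0) (28.95, 0) (27.7005, 11) (0, 11)]  |A|=311.5776
4. ⊥bis P2·P3 via (17.295,1.965): [(0, 0) (17.1297, 0) (18.0552, 11) (0, 11)]  |A|=193.5167
5. ⊥bis P2·P4 via (37.33,5.54): [(0, 0) (17.1297, 0) (18.0552, 11) (0, 11)]  |A|=193.5167
6. ⊥bis P2·P5 via (5.405,1.895): [(0, 7.4646) (7.244, 0) (17.1297, 0) (18.0552, 11) (0, 11)]  |A|=166.4799
7. ⊥bis P2·P6 via (36.895,4.44): [(0, 7.4646) (7.244, 0) (17.1297, 0) (18.0552, 11) (0, 11)]  |A|=166.4799
8. ⊥bis P2·P7 via (11.17,4.38): [(0, 7.4646) (7.244, 0) (12.5532, 0) (9.0795, 11) (0, 11)]  |A|=91.9427
9. ⊥bis P2·P8 via (11.23,2.825): [(0, 7.4646) (7.244, 0) (11.1977, 0) (11.2451, 4.1423) (9.0795, 11) (0, 11)]  |A|=89.1353
10. ⊥bis P2·P9 via (27.85,4.275): [(0, 7.4646) (7.244, 0) (11.1977, 0) (11.2451, 4.1423) (9.0795, 11) (0, 11)]  |A|=89.1353
11. canonical 6-gon: [(0, 7.4646) (7.244, 0) (11.1977, 0) (11.2451, 4.1423) (9.0795, 11) (0, 11)]
12. shoelace: 89.1353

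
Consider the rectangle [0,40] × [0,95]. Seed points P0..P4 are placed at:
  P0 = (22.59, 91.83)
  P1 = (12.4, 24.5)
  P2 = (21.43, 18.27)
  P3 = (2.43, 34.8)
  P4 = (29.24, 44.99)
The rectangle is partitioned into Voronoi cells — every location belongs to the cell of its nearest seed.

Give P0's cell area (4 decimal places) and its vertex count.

Area of P0's cell: 1088.0692 (5 vertices)

1. box [0,40]×[0,95]: [(0, 0) (40, 0) (40, 95) (0, 95)]
2. ⊥bis P0·P1 via (17.495,58.165): [(0, 60.8128) (40, 54.759) (40, 95) (0, 95)]  |A|=1488.5647
3. ⊥bis P0·P2 via (22.01,55.05): [(0, 60.8128) (39.9461, 54.7672) (40, 54.7663) (40, 95) (0, 95)]  |A|=1488.5645
4. ⊥bis P0·P3 via (12.51,63.315): [(0, 67.7373) (34.2536, 55.6287) (39.9461, 54.7672) (40, 54.7663) (40, 95) (0, 95)]  |A|=1369.9701
5. ⊥bis P0·P4 via (25.915,68.41): [(0, 67.7373) (6.0679, 65.5923) (40, 70.4097) (40, 95) (0, 95)]  |A|=1088.0692
6. canonical 5-gon: [(0, 67.7373) (6.0679, 65.5923) (40, 70.4097) (40, 95) (0, 95)]
7. shoelace: 1088.0692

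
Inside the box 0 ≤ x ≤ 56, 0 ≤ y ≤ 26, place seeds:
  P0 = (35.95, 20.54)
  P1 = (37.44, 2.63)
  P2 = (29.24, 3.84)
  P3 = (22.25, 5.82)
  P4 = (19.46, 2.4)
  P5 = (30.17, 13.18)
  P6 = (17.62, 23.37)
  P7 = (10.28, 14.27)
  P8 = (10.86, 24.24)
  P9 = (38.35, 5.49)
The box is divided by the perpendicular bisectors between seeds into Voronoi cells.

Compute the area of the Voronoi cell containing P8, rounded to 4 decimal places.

1. box [0,56]×[0,26]: [(0, 0) (56, 0) (56, 26) (0, 26)]
2. ⊥bis P8·P0 via (23.405,22.39): [(0, 0) (20.1032, 0) (23.9374, 26) (0, 26)]  |A|=572.5269
3. ⊥bis P8·P1 via (24.15,13.435): [(0, 0) (13.2271, 0) (21.6267, 10.3314) (23.9374, 26) (0, 26)]  |A|=537.0072
4. ⊥bis P8·P2 via (20.05,14.04): [(0, 0) (4.467, 0) (22.499, 16.2465) (23.9374, 26) (0, 26)]  |A|=445.51
5. ⊥bis P8·P3 via (16.555,15.03): [(0, 4.7932) (22.898, 18.9522) (23.9374, 26) (0, 26)]  |A|=327.1495
6. ⊥bis P8·P4 via (15.16,13.32): [(0, 7.3504) (11.3867, 11.8342) (22.898, 18.9522) (23.9374, 26) (0, 26)]  |A|=312.5906
7. ⊥bis P8·P5 via (20.515,18.71): [(0, 7.3504) (11.3867, 11.8342) (19.423, 16.8034) (23.6762, 24.2293) (23.9374, 26) (0, 26)]  |A|=304.2576
8. ⊥bis P8·P6 via (14.24,23.805): [(0, 7.3504) (11.3867, 11.8342) (12.8129, 12.7161) (14.5225, 26) (0, 26)]  |A|=217.759
9. ⊥bis P8·P7 via (10.57,19.255): [(0, 19.8699) (13.6315, 19.0769) (14.5225, 26) (0, 26)]  |A|=92.0515
10. ⊥bis P8·P9 via (24.605,14.865): [(0, 19.8699) (13.6315, 19.0769) (14.5225, 26) (0, 26)]  |A|=92.0515
11. canonical 4-gon: [(0, 19.8699) (13.6315, 19.0769) (14.5225, 26) (0, 26)]
12. shoelace: 92.0515

Area of P8's cell: 92.0515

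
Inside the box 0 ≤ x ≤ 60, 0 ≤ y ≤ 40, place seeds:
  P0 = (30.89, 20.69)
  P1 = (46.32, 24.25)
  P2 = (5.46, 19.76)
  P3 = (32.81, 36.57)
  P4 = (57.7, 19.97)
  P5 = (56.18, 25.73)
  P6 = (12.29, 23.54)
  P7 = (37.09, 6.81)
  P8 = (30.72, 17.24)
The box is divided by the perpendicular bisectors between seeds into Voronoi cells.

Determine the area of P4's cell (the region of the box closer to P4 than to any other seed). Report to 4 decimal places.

1. box [0,60]×[0,40]: [(0, 0) (60, 0) (60, 40) (0, 40)]
2. ⊥bis P4·P0 via (44.295,20.33): [(43.749, 0) (60, 0) (60, 40) (44.8233, 40)]  |A|=628.5545
3. ⊥bis P4·P1 via (52.01,22.11): [(43.7532, 0.1562) (43.749, 0) (60, 0) (60, 40) (58.7384, 40)]  |A|=351.3384
4. ⊥bis P4·P2 via (31.58,19.865): [(43.7532, 0.1562) (43.749, 0) (60, 0) (60, 40) (58.7384, 40)]  |A|=351.3384
5. ⊥bis P4·P3 via (45.255,28.27): [(43.7532, 0.1562) (43.749, 0) (60, 0) (60, 40) (58.7384, 40)]  |A|=351.3384
6. ⊥bis P4·P5 via (56.94,22.85): [(51.7758, 21.4872) (43.7532, 0.1562) (43.749, 0) (60, 0) (60, 23.6575)]  |A|=272.4584
7. ⊥bis P4·P6 via (34.995,21.755): [(51.7758, 21.4872) (43.7532, 0.1562) (43.749, 0) (60, 0) (60, 23.6575)]  |A|=272.4584
8. ⊥bis P4·P7 via (47.395,13.39): [(51.7758, 21.4872) (48.2354, 12.0738) (55.9448, 0) (60, 0) (60, 23.6575)]  |A|=198.5081
9. ⊥bis P4·P8 via (44.21,18.605): [(51.7758, 21.4872) (48.2354, 12.0738) (55.9448, 0) (60, 0) (60, 23.6575)]  |A|=198.5081
10. canonical 5-gon: [(51.7758, 21.4872) (48.2354, 12.0738) (55.9448, 0) (60, 0) (60, 23.6575)]
11. shoelace: 198.5081

Area of P4's cell: 198.5081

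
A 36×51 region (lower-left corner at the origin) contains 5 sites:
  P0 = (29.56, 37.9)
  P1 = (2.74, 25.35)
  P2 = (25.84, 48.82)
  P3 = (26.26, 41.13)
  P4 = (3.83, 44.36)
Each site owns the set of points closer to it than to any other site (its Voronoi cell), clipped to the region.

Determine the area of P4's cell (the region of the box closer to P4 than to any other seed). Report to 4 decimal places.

1. box [0,36]×[0,51]: [(0, 0) (36, 0) (36, 51) (0, 51)]
2. ⊥bis P4·P0 via (16.695,41.13): [(0, 0) (6.3685, 0) (19.173, 51) (0, 51)]  |A|=651.3105
3. ⊥bis P4·P1 via (3.285,34.855): [(0, 35.0434) (14.9516, 34.1861) (19.173, 51) (0, 51)]  |A|=280.4759
4. ⊥bis P4·P2 via (14.835,46.59): [(0, 35.0434) (14.9516, 34.1861) (16.278, 39.469) (13.9414, 51) (0, 51)]  |A|=250.3126
5. ⊥bis P4·P3 via (15.045,42.745): [(0, 35.0434) (13.8218, 34.2508) (15.2814, 44.3869) (13.9414, 51) (0, 51)]  |A|=238.6458
6. canonical 5-gon: [(0, 35.0434) (13.8218, 34.2508) (15.2814, 44.3869) (13.9414, 51) (0, 51)]
7. shoelace: 238.6458

Area of P4's cell: 238.6458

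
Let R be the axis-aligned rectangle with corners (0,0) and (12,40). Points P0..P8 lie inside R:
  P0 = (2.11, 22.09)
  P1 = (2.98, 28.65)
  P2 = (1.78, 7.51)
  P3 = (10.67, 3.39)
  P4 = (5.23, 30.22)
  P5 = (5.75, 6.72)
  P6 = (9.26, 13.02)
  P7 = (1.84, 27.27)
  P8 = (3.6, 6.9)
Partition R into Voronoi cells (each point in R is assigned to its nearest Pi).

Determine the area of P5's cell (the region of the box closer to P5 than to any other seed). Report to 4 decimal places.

Area of P5's cell: 34.2228

1. box [0,12]×[0,40]: [(0, 0) (12, 0) (12, 40) (0, 40)]
2. ⊥bis P5·P0 via (3.93,14.405): [(0, 13.4743) (0, 0) (12, 0) (12, 16.3162)]  |A|=178.7427
3. ⊥bis P5·P1 via (4.365,17.685): [(0, 13.4743) (0, 0) (12, 0) (12, 16.3162)]  |A|=178.7427
4. ⊥bis P5·P2 via (3.765,7.115): [(5.2792, 14.7245) (2.3492, 0) (12, 0) (12, 16.3162)]  |A|=125.8806
5. ⊥bis P5·P3 via (8.21,5.055): [(5.2792, 14.7245) (2.3492, 0) (4.7886, 0) (12, 10.6546) (12, 16.3162)]  |A|=87.4633
6. ⊥bis P5·P4 via (5.49,18.47): [(5.2792, 14.7245) (2.3492, 0) (4.7886, 0) (12, 10.6546) (12, 16.3162)]  |A|=87.4633
7. ⊥bis P5·P6 via (7.505,9.87): [(4.6318, 11.4708) (2.3492, 0) (4.7886, 0) (10.3835, 8.2663)]  |A|=46.7283
8. ⊥bis P5·P7 via (3.795,16.995): [(4.6318, 11.4708) (2.3492, 0) (4.7886, 0) (10.3835, 8.2663)]  |A|=46.7283
9. ⊥bis P5·P8 via (4.675,6.81): [(5.0459, 11.2401) (4.1049, 0) (4.7886, 0) (10.3835, 8.2663)]  |A|=34.2228
10. canonical 4-gon: [(5.0459, 11.2401) (4.1049, 0) (4.7886, 0) (10.3835, 8.2663)]
11. shoelace: 34.2228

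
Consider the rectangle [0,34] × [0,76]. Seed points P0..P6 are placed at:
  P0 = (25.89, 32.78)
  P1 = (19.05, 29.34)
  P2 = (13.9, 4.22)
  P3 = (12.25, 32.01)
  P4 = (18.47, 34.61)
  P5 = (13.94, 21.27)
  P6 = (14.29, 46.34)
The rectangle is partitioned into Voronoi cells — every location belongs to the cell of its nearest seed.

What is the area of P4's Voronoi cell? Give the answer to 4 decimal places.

1. box [0,34]×[0,76]: [(0, 0) (34, 0) (34, 76) (0, 76)]
2. ⊥bis P4·P0 via (22.18,33.695): [(0, 0) (13.8698, 0) (32.6137, 76) (0, 76)]  |A|=1766.3726
3. ⊥bis P4·P1 via (18.76,31.975): [(0, 29.9103) (21.8394, 32.3139) (32.6137, 76) (0, 76)]  |A|=1215.6677
4. ⊥bis P4·P2 via (16.185,19.415): [(0, 29.9103) (21.8394, 32.3139) (32.6137, 76) (0, 76)]  |A|=1215.6677
5. ⊥bis P4·P3 via (15.36,33.31): [(0, 70.0558) (16.043, 31.676) (21.8394, 32.3139) (32.6137, 76) (0, 76)]  |A|=893.6399
6. ⊥bis P4·P5 via (16.205,27.94): [(0, 70.0558) (16.043, 31.676) (21.8394, 32.3139) (32.6137, 76) (0, 76)]  |A|=893.6399
7. ⊥bis P4·P6 via (16.38,40.475): [(12.8855, 39.2297) (16.043, 31.676) (21.8394, 32.3139) (24.5721, 43.3943)]  |A|=81.955
8. canonical 4-gon: [(12.8855, 39.2297) (16.043, 31.676) (21.8394, 32.3139) (24.5721, 43.3943)]
9. shoelace: 81.955

Area of P4's cell: 81.9550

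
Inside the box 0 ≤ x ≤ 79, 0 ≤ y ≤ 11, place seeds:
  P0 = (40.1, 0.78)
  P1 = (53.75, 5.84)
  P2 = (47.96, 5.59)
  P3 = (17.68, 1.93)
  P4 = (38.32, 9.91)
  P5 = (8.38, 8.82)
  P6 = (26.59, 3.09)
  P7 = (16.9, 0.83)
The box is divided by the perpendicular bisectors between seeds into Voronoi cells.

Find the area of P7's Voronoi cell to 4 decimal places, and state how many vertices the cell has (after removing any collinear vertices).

1. box [0,79]×[0,11]: [(0, 0) (79, 0) (79, 11) (0, 11)]
2. ⊥bis P7·P0 via (28.5,0.805): [(0, 0) (28.4983, 0) (28.522, 11) (0, 11)]  |A|=313.6113
3. ⊥bis P7·P1 via (35.325,3.335): [(0, 0) (28.4983, 0) (28.522, 11) (0, 11)]  |A|=313.6113
4. ⊥bis P7·P2 via (32.43,3.21): [(0, 0) (28.4983, 0) (28.522, 11) (0, 11)]  |A|=313.6113
5. ⊥bis P7·P3 via (17.29,1.38): [(0, 0) (19.2362, 0) (3.7233, 11) (0, 11)]  |A|=126.2772
6. ⊥bis P7·P4 via (27.61,5.37): [(0, 0) (19.2362, 0) (3.7233, 11) (0, 11)]  |A|=126.2772
7. ⊥bis P7·P5 via (12.64,4.825): [(8.1151, 0) (19.2362, 0) (12.5568, 4.7363)]  |A|=26.3361
8. ⊥bis P7·P6 via (21.745,1.96): [(8.1151, 0) (19.2362, 0) (12.5568, 4.7363)]  |A|=26.3361
9. canonical 3-gon: [(8.1151, 0) (19.2362, 0) (12.5568, 4.7363)]
10. shoelace: 26.3361

Area of P7's cell: 26.3361 (3 vertices)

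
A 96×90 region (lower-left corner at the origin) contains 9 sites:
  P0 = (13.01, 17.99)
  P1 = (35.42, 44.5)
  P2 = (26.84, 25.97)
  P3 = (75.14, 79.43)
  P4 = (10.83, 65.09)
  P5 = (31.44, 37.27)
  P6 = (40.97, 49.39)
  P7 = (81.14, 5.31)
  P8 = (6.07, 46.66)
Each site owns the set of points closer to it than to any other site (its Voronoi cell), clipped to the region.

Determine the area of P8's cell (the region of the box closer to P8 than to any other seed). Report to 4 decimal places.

1. box [0,96]×[0,90]: [(0, 0) (96, 0) (96, 90) (0, 90)]
2. ⊥bis P8·P0 via (9.54,32.325): [(0, 30.0157) (96, 53.2539) (96, 90) (0, 90)]  |A|=4643.0577
3. ⊥bis P8·P1 via (20.745,45.58): [(0, 30.0157) (19.955, 34.8461) (24.0141, 90) (0, 90)]  |A|=1260.7293
4. ⊥bis P8·P2 via (16.455,36.315): [(0, 30.0157) (13.4147, 33.2629) (20.351, 40.226) (24.0141, 90) (0, 90)]  |A|=1243.4494
5. ⊥bis P8·P3 via (40.605,63.045): [(0, 30.0157) (13.4147, 33.2629) (20.351, 40.226) (24.0141, 90) (0, 90)]  |A|=1243.4494
6. ⊥bis P8·P4 via (8.45,55.875): [(0, 58.0574) (0, 30.0157) (13.4147, 33.2629) (20.351, 40.226) (21.2592, 52.5667)]  |A|=454.45
7. ⊥bis P8·P5 via (18.755,41.965): [(0, 58.0574) (0, 30.0157) (13.4147, 33.2629) (16.7873, 36.6485) (20.9068, 47.7788) (21.2592, 52.5667)]  |A|=441.9863
8. ⊥bis P8·P6 via (23.52,48.025): [(0, 58.0574) (0, 30.0157) (13.4147, 33.2629) (16.7873, 36.6485) (20.9068, 47.7788) (21.2592, 52.5667)]  |A|=441.9863
9. ⊥bis P8·P7 via (43.605,25.985): [(0, 58.0574) (0, 30.0157) (13.4147, 33.2629) (16.7873, 36.6485) (20.9068, 47.7788) (21.2592, 52.5667)]  |A|=441.9863
10. canonical 6-gon: [(0, 58.0574) (0, 30.0157) (13.4147, 33.2629) (16.7873, 36.6485) (20.9068, 47.7788) (21.2592, 52.5667)]
11. shoelace: 441.9863

Area of P8's cell: 441.9863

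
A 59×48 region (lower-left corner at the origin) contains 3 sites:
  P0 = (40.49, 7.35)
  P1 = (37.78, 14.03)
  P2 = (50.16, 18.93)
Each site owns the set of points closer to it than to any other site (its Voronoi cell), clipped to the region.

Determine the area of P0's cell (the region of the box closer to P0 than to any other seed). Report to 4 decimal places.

Area of P0's cell: 316.3929

1. box [0,59]×[0,48]: [(0, 0) (59, 0) (59, 48) (0, 48)]
2. ⊥bis P0·P1 via (39.135,10.69): [(12.7847, 0) (59, 0) (59, 18.749)]  |A|=433.245
3. ⊥bis P0·P2 via (45.325,13.14): [(45.2757, 13.1812) (12.7847, 0) (59, 0) (59, 1.7205)]  |A|=316.3929
4. canonical 4-gon: [(45.2757, 13.1812) (12.7847, 0) (59, 0) (59, 1.7205)]
5. shoelace: 316.3929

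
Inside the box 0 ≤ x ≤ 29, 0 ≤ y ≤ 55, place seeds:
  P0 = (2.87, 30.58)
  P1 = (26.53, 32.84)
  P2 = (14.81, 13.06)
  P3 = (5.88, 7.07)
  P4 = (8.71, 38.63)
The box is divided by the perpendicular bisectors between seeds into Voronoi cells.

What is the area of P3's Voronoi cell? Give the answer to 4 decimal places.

Area of P3's cell: 201.7592

1. box [0,29]×[0,55]: [(0, 0) (29, 0) (29, 55) (0, 55)]
2. ⊥bis P3·P0 via (4.375,18.825): [(0, 18.2649) (0, 0) (29, 0) (29, 21.9778)]  |A|=583.518
3. ⊥bis P3·P1 via (16.205,19.955): [(15.7912, 20.2866) (0, 18.2649) (0, 0) (29, 0) (29, 9.7021)]  |A|=502.4445
4. ⊥bis P3·P2 via (10.345,10.065): [(4.4616, 18.8361) (0, 18.2649) (0, 0) (17.0963, 0)]  |A|=201.7592
5. ⊥bis P3·P4 via (7.295,22.85): [(4.4616, 18.8361) (0, 18.2649) (0, 0) (17.0963, 0)]  |A|=201.7592
6. canonical 4-gon: [(4.4616, 18.8361) (0, 18.2649) (0, 0) (17.0963, 0)]
7. shoelace: 201.7592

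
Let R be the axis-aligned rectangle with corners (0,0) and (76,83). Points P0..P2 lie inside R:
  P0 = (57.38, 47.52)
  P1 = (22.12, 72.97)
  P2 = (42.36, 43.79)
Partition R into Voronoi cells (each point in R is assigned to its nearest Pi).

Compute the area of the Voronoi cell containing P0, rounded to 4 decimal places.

Area of P0's cell: 1958.0695

1. box [0,76]×[0,83]: [(0, 0) (76, 0) (76, 83) (0, 83)]
2. ⊥bis P0·P1 via (39.75,60.245): [(0, 5.1729) (0, 0) (76, 0) (76, 83) (56.1741, 83)]  |A|=4122.0652
3. ⊥bis P0·P2 via (49.87,45.655): [(44.5837, 66.9419) (61.2078, 0) (76, 0) (76, 83) (56.1741, 83)]  |A|=1958.0695
4. canonical 5-gon: [(44.5837, 66.9419) (61.2078, 0) (76, 0) (76, 83) (56.1741, 83)]
5. shoelace: 1958.0695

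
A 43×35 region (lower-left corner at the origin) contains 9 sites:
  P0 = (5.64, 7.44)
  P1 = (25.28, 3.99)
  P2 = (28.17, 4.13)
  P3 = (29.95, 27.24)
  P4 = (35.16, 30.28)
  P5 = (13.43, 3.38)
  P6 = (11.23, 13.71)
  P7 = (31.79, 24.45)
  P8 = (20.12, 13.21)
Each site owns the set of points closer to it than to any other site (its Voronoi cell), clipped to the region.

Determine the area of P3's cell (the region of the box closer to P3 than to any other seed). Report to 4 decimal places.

1. box [0,43]×[0,35]: [(0, 0) (43, 0) (43, 35) (0, 35)]
2. ⊥bis P3·P0 via (17.795,17.34): [(31.9181, 0) (43, 0) (43, 35) (3.4113, 35)]  |A|=886.7361
3. ⊥bis P3·P1 via (27.615,15.615): [(17.554, 17.6358) (43, 12.5248) (43, 35) (3.4113, 35)]  |A|=629.6642
4. ⊥bis P3·P2 via (29.06,15.685): [(17.554, 17.6358) (26.151, 15.9091) (43, 14.6113) (43, 35) (3.4113, 35)]  |A|=612.0862
5. ⊥bis P3·P4 via (32.555,28.76): [(17.554, 17.6358) (26.151, 15.9091) (40.7076, 14.7879) (28.914, 35) (3.4113, 35)]  |A|=446.3631
6. ⊥bis P3·P5 via (21.69,15.31): [(16.5496, 18.8691) (18.6482, 17.4161) (26.151, 15.9091) (40.7076, 14.7879) (28.914, 35) (3.4113, 35)]  |A|=445.7988
7. ⊥bis P3·P6 via (20.59,20.475): [(23.5061, 16.4403) (26.151, 15.9091) (40.7076, 14.7879) (28.914, 35) (10.092, 35)]  |A|=341.1453
8. ⊥bis P3·P7 via (30.87,25.845): [(21.28, 19.5204) (33.315, 27.4575) (28.914, 35) (10.092, 35)]  |A|=208.5319
9. ⊥bis P3·P8 via (25.035,20.225): [(16.3959, 26.2779) (23.7323, 21.1377) (33.315, 27.4575) (28.914, 35) (10.092, 35)]  |A|=196.2964
10. canonical 5-gon: [(16.3959, 26.2779) (23.7323, 21.1377) (33.315, 27.4575) (28.914, 35) (10.092, 35)]
11. shoelace: 196.2964

Area of P3's cell: 196.2964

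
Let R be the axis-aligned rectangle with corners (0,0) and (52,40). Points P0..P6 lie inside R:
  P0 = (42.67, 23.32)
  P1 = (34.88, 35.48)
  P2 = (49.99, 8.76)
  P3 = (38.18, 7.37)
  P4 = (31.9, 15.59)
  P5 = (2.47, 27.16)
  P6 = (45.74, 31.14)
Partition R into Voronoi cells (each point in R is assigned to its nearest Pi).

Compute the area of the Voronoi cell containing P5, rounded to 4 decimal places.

Area of P5's cell: 615.7886

1. box [0,52]×[0,40]: [(0, 0) (52, 0) (52, 40) (0, 40)]
2. ⊥bis P5·P0 via (22.57,25.24): [(0, 0) (20.159, 0) (23.9799, 40) (0, 40)]  |A|=882.7785
3. ⊥bis P5·P1 via (18.675,31.32): [(0, 0) (20.159, 0) (21.937, 18.6131) (16.4467, 40) (0, 40)]  |A|=802.2232
4. ⊥bis P5·P2 via (26.23,17.96): [(0, 0) (19.2758, 0) (20.4483, 3.028) (21.937, 18.6131) (16.4467, 40) (0, 40)]  |A|=800.886
5. ⊥bis P5·P3 via (20.325,17.265): [(0, 0) (10.757, 0) (21.6632, 19.6797) (16.4467, 40) (0, 40)]  |A|=706.2123
6. ⊥bis P5·P4 via (17.185,21.375): [(0, 0) (8.7817, 0) (19.6309, 27.5964) (16.4467, 40) (0, 40)]  |A|=615.7886
7. ⊥bis P5·P6 via (24.105,29.15): [(0, 0) (8.7817, 0) (19.6309, 27.5964) (16.4467, 40) (0, 40)]  |A|=615.7886
8. canonical 5-gon: [(0, 0) (8.7817, 0) (19.6309, 27.5964) (16.4467, 40) (0, 40)]
9. shoelace: 615.7886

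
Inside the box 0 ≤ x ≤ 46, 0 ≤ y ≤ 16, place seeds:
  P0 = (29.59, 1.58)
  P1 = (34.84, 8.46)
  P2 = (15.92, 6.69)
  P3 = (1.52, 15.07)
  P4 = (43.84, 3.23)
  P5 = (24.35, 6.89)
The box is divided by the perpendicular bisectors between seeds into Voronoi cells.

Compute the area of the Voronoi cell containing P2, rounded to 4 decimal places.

Area of P2's cell: 208.9967

1. box [0,46]×[0,16]: [(0, 0) (46, 0) (46, 16) (0, 16)]
2. ⊥bis P2·P0 via (22.755,4.135): [(0, 0) (21.2093, 0) (27.1903, 16) (0, 16)]  |A|=387.1965
3. ⊥bis P2·P1 via (25.38,7.575): [(0, 0) (21.2093, 0) (25.112, 10.4402) (24.5918, 16) (0, 16)]  |A|=379.9731
4. ⊥bis P2·P3 via (8.72,10.88): [(2.3884, 0) (21.2093, 0) (25.112, 10.4402) (24.5918, 16) (11.6996, 16)]  |A|=267.2691
5. ⊥bis P2·P4 via (29.88,4.96): [(2.3884, 0) (21.2093, 0) (25.112, 10.4402) (24.5918, 16) (11.6996, 16)]  |A|=267.2691
6. ⊥bis P2·P5 via (20.135,6.79): [(2.3884, 0) (20.2961, 0) (19.9165, 16) (11.6996, 16)]  |A|=208.9967
7. canonical 4-gon: [(2.3884, 0) (20.2961, 0) (19.9165, 16) (11.6996, 16)]
8. shoelace: 208.9967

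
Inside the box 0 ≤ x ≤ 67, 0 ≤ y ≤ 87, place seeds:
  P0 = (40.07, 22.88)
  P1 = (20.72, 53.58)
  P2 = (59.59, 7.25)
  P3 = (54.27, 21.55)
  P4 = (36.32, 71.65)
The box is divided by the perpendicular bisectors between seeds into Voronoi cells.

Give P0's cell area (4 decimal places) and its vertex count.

1. box [0,67]×[0,87]: [(0, 0) (67, 0) (67, 87) (0, 87)]
2. ⊥bis P0·P1 via (30.395,38.23): [(0, 19.0722) (0, 0) (67, 0) (67, 61.3019)]  |A|=2692.533
3. ⊥bis P0·P2 via (49.83,15.065): [(0, 19.0722) (0, 0) (37.7672, 0) (67, 36.5083) (67, 61.3019)]  |A|=2158.9134
4. ⊥bis P0·P3 via (47.17,22.215): [(49.8165, 50.4713) (0, 19.0722) (0, 0) (37.7672, 0) (46.0592, 10.3558)]  |A|=1575.0004
5. ⊥bis P0·P4 via (38.195,47.265): [(49.5984, 48.1418) (45.6375, 47.8373) (0, 19.0722) (0, 0) (37.7672, 0) (46.0592, 10.3558)]  |A|=1570.4203
6. canonical 6-gon: [(49.5984, 48.1418) (45.6375, 47.8373) (0, 19.0722) (0, 0) (37.7672, 0) (46.0592, 10.3558)]
7. shoelace: 1570.4203

Area of P0's cell: 1570.4203 (6 vertices)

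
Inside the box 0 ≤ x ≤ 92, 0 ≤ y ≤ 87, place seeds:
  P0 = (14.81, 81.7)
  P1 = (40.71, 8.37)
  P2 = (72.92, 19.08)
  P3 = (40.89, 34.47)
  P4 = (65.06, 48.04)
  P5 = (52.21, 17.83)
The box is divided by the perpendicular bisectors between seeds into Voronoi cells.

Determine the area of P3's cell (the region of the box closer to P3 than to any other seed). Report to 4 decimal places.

1. box [0,92]×[0,87]: [(0, 0) (92, 0) (92, 87) (0, 87)]
2. ⊥bis P3·P0 via (27.85,58.085): [(0, 42.7065) (0, 0) (92, 0) (92, 87) (80.2141, 87)]  |A|=6227.5174
3. ⊥bis P3·P1 via (40.8,21.42): [(0, 42.7065) (0, 21.7014) (92, 21.0669) (92, 87) (80.2141, 87)]  |A|=4260.1767
4. ⊥bis P3·P2 via (56.905,26.775): [(0, 42.7065) (0, 21.7014) (54.2873, 21.327) (85.8423, 87) (80.2141, 87)]  |A|=2814.7227
5. ⊥bis P3·P4 via (52.975,41.255): [(39.8162, 64.6926) (0, 42.7065) (0, 21.7014) (54.2873, 21.327) (58.8417, 30.8057)]  |A|=1759.8993
6. ⊥bis P3·P5 via (46.55,26.15): [(57.336, 33.4876) (39.8162, 64.6926) (0, 42.7065) (0, 21.7014) (39.6091, 21.4282)]  |A|=1657.2542
7. canonical 5-gon: [(57.336, 33.4876) (39.8162, 64.6926) (0, 42.7065) (0, 21.7014) (39.6091, 21.4282)]
8. shoelace: 1657.2542

Area of P3's cell: 1657.2542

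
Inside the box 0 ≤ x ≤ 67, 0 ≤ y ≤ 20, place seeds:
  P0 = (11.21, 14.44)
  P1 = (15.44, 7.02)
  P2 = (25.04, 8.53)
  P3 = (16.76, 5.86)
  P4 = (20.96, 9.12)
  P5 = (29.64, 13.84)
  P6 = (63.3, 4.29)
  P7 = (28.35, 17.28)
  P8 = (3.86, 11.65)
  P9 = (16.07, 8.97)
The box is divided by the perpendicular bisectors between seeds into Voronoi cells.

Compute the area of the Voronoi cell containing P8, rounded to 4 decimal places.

Area of P8's cell: 146.1338

1. box [0,67]×[0,20]: [(0, 0) (67, 0) (67, 20) (0, 20)]
2. ⊥bis P8·P0 via (7.535,13.045): [(0, 0) (12.4868, 0) (4.8949, 20) (0, 20)]  |A|=173.8171
3. ⊥bis P8·P1 via (9.65,9.335): [(0, 0) (5.9176, 0) (9.2875, 8.4283) (4.8949, 20) (0, 20)]  |A|=146.1338
4. ⊥bis P8·P2 via (14.45,10.09): [(0, 0) (5.9176, 0) (9.2875, 8.4283) (4.8949, 20) (0, 20)]  |A|=146.1338
5. ⊥bis P8·P3 via (10.31,8.755): [(0, 0) (5.9176, 0) (9.2875, 8.4283) (4.8949, 20) (0, 20)]  |A|=146.1338
6. ⊥bis P8·P4 via (12.41,10.385): [(0, 0) (5.9176, 0) (9.2875, 8.4283) (4.8949, 20) (0, 20)]  |A|=146.1338
7. ⊥bis P8·P5 via (16.75,12.745): [(0, 0) (5.9176, 0) (9.2875, 8.4283) (4.8949, 20) (0, 20)]  |A|=146.1338
8. ⊥bis P8·P6 via (33.58,7.97): [(0, 0) (5.9176, 0) (9.2875, 8.4283) (4.8949, 20) (0, 20)]  |A|=146.1338
9. ⊥bis P8·P7 via (16.105,14.465): [(0, 0) (5.9176, 0) (9.2875, 8.4283) (4.8949, 20) (0, 20)]  |A|=146.1338
10. ⊥bis P8·P9 via (9.965,10.31): [(0, 0) (5.9176, 0) (9.2875, 8.4283) (4.8949, 20) (0, 20)]  |A|=146.1338
11. canonical 5-gon: [(0, 0) (5.9176, 0) (9.2875, 8.4283) (4.8949, 20) (0, 20)]
12. shoelace: 146.1338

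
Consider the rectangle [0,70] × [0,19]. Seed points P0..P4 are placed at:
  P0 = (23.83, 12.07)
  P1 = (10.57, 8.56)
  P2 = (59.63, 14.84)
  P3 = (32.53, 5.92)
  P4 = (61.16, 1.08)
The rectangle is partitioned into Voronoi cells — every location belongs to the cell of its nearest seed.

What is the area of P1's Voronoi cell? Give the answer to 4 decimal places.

1. box [0,70]×[0,19]: [(0, 0) (70, 0) (70, 19) (0, 19)]
2. ⊥bis P1·P0 via (17.2,10.315): [(0, 0) (19.9304, 0) (14.901, 19) (0, 19)]  |A|=330.899
3. ⊥bis P1·P2 via (35.1,11.7): [(0, 0) (19.9304, 0) (14.901, 19) (0, 19)]  |A|=330.899
4. ⊥bis P1·P3 via (21.55,7.24): [(0, 0) (19.9304, 0) (14.901, 19) (0, 19)]  |A|=330.899
5. ⊥bis P1·P4 via (35.865,4.82): [(0, 0) (19.9304, 0) (14.901, 19) (0, 19)]  |A|=330.899
6. canonical 4-gon: [(0, 0) (19.9304, 0) (14.901, 19) (0, 19)]
7. shoelace: 330.899

Area of P1's cell: 330.8990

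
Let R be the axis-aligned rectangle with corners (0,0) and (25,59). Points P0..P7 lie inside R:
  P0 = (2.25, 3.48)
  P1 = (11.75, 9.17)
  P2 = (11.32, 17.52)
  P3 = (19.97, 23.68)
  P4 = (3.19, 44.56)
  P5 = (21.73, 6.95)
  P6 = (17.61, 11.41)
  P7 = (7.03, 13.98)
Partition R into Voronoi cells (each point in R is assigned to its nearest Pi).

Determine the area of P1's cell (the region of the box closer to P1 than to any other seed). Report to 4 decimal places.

Area of P1's cell: 90.9058

1. box [0,25]×[0,59]: [(0, 0) (25, 0) (25, 59) (0, 59)]
2. ⊥bis P1·P0 via (7,6.325): [(0, 18.0122) (10.7883, 0) (25, 0) (25, 59) (0, 59)]  |A|=1377.8393
3. ⊥bis P1·P2 via (11.535,13.345): [(3.0569, 12.9084) (10.7883, 0) (25, 0) (25, 14.0384)]  |A|=245.7481
4. ⊥bis P1·P3 via (15.86,16.425): [(20.4834, 13.8058) (3.0569, 12.9084) (10.7883, 0) (25, 0) (25, 11.2471)]  |A|=239.4445
5. ⊥bis P1·P4 via (7.47,26.865): [(20.4834, 13.8058) (3.0569, 12.9084) (10.7883, 0) (25, 0) (25, 11.2471)]  |A|=239.4445
6. ⊥bis P1·P5 via (16.74,8.06): [(17.9896, 13.6774) (3.0569, 12.9084) (10.7883, 0) (14.9471, 0)]  |A|=127.7916
7. ⊥bis P1·P6 via (14.68,10.29): [(16.2958, 6.063) (13.474, 13.4449) (3.0569, 12.9084) (10.7883, 0) (14.9471, 0)]  |A|=110.7971
8. ⊥bis P1·P7 via (9.39,11.575): [(16.2958, 6.063) (13.474, 13.4449) (11.1748, 13.3265) (5.9042, 8.1545) (10.7883, 0) (14.9471, 0)]  |A|=90.9058
9. canonical 6-gon: [(16.2958, 6.063) (13.474, 13.4449) (11.1748, 13.3265) (5.9042, 8.1545) (10.7883, 0) (14.9471, 0)]
10. shoelace: 90.9058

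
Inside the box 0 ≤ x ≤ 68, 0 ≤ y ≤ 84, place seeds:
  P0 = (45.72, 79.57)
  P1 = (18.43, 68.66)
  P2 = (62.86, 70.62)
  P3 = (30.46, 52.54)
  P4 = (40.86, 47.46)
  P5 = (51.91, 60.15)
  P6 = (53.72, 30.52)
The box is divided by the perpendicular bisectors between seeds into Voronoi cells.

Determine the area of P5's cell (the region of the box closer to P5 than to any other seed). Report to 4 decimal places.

Area of P5's cell: 449.4285

1. box [0,68]×[0,84]: [(0, 0) (68, 0) (68, 84) (0, 84)]
2. ⊥bis P5·P0 via (48.815,69.86): [(0, 54.3005) (0, 0) (68, 0) (68, 75.9751)]  |A|=4429.3714
3. ⊥bis P5·P1 via (35.17,64.405): [(35.4758, 65.6082) (18.7994, 0) (68, 0) (68, 75.9751)]  |A|=2849.4941
4. ⊥bis P5·P2 via (57.385,65.385): [(52.1038, 70.9083) (35.4758, 65.6082) (18.7994, 0) (68, 0) (68, 54.2834)]  |A|=2677.0862
5. ⊥bis P5·P3 via (41.185,56.345): [(52.1038, 70.9083) (37.6525, 66.302) (61.175, 0) (68, 0) (68, 54.2834)]  |A|=1206.6763
6. ⊥bis P5·P4 via (46.385,53.805): [(52.1038, 70.9083) (37.6525, 66.302) (40.1644, 59.2217) (68, 34.9834) (68, 54.2834)]  |A|=517.6904
7. ⊥bis P5·P6 via (52.815,45.335): [(52.1038, 70.9083) (37.6525, 66.302) (40.1644, 59.2217) (55.8959, 45.5232) (68, 46.2626) (68, 54.2834)]  |A|=449.4285
8. canonical 6-gon: [(52.1038, 70.9083) (37.6525, 66.302) (40.1644, 59.2217) (55.8959, 45.5232) (68, 46.2626) (68, 54.2834)]
9. shoelace: 449.4285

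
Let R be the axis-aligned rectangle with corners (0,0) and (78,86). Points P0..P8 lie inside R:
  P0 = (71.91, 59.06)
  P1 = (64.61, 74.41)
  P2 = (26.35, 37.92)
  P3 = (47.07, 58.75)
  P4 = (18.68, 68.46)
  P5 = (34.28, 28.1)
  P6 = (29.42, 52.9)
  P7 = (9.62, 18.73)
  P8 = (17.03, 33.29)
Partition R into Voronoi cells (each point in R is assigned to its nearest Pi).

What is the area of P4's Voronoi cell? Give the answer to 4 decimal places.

1. box [0,78]×[0,86]: [(0, 0) (78, 0) (78, 86) (0, 86)]
2. ⊥bis P4·P0 via (45.295,63.76): [(0, 0) (34.0355, 0) (49.2224, 86) (0, 86)]  |A|=3580.0894
3. ⊥bis P4·P1 via (41.645,71.435): [(0, 0) (34.0355, 0) (43.7631, 55.085) (39.7582, 86) (0, 86)]  |A|=3433.796
4. ⊥bis P4·P2 via (22.515,53.19): [(0, 47.5354) (43.3313, 58.4179) (39.7582, 86) (0, 86)]  |A|=1381.6659
5. ⊥bis P4·P3 via (32.875,63.605): [(0, 47.5354) (29.9516, 55.0577) (39.9715, 84.3536) (39.7582, 86) (0, 86)]  |A|=1202.5158
6. ⊥bis P4·P5 via (26.48,48.28): [(0, 47.5354) (29.9516, 55.0577) (39.9715, 84.3536) (39.7582, 86) (0, 86)]  |A|=1202.5158
7. ⊥bis P4·P6 via (24.05,60.68): [(0, 47.5354) (7.8698, 49.5119) (34.2926, 67.7498) (39.9715, 84.3536) (39.7582, 86) (0, 86)]  |A|=1074.4206
8. ⊥bis P4·P7 via (14.15,43.595): [(0, 47.5354) (7.8698, 49.5119) (34.2926, 67.7498) (39.9715, 84.3536) (39.7582, 86) (0, 86)]  |A|=1074.4206
9. ⊥bis P4·P8 via (17.855,50.875): [(0, 51.7127) (10.3544, 51.2269) (34.2926, 67.7498) (39.9715, 84.3536) (39.7582, 86) (0, 86)]  |A|=1048.5014
10. canonical 6-gon: [(0, 51.7127) (10.3544, 51.2269) (34.2926, 67.7498) (39.9715, 84.3536) (39.7582, 86) (0, 86)]
11. shoelace: 1048.5014

Area of P4's cell: 1048.5014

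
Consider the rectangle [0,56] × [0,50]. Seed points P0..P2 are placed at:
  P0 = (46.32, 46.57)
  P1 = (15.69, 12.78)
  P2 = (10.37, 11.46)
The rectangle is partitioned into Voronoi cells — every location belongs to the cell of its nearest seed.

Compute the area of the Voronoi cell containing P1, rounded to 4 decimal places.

1. box [0,56]×[0,50]: [(0, 0) (56, 0) (56, 50) (0, 50)]
2. ⊥bis P1·P0 via (31.005,29.675): [(0, 0) (56, 0) (56, 7.0175) (8.5831, 50) (0, 50)]  |A|=1780.9523
3. ⊥bis P1·P2 via (13.03,12.12): [(16.0372, 0) (56, 0) (56, 7.0175) (8.5831, 50) (3.6312, 50)]  |A|=1289.2418
4. canonical 5-gon: [(16.0372, 0) (56, 0) (56, 7.0175) (8.5831, 50) (3.6312, 50)]
5. shoelace: 1289.2418

Area of P1's cell: 1289.2418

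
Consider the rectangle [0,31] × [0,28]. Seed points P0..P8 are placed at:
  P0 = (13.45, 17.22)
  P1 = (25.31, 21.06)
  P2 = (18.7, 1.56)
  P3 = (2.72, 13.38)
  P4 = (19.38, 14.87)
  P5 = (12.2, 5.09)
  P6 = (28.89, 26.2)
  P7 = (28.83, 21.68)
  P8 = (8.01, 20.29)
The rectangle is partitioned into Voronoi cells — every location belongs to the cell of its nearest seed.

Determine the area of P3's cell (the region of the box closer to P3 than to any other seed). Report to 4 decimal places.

Area of P3's cell: 104.7893

1. box [0,31]×[0,28]: [(0, 0) (31, 0) (31, 28) (0, 28)]
2. ⊥bis P3·P0 via (8.085,15.3): [(0, 0) (13.5605, 0) (3.54, 28) (0, 28)]  |A|=239.4067
3. ⊥bis P3·P1 via (14.015,17.22): [(0, 0) (13.5605, 0) (3.54, 28) (0, 28)]  |A|=239.4067
4. ⊥bis P3·P2 via (10.71,7.47): [(0, 0) (5.1846, 0) (10.8294, 7.6314) (3.54, 28) (0, 28)]  |A|=207.4468
5. ⊥bis P3·P4 via (11.05,14.125): [(0, 0) (5.1846, 0) (10.8294, 7.6314) (3.54, 28) (0, 28)]  |A|=207.4468
6. ⊥bis P3·P5 via (7.46,9.235): [(0, 0.7041) (9.4437, 11.5034) (3.54, 28) (0, 28)]  |A|=158.0856
7. ⊥bis P3·P6 via (15.805,19.79): [(0, 0.7041) (9.4437, 11.5034) (3.54, 28) (0, 28)]  |A|=158.0856
8. ⊥bis P3·P7 via (15.775,17.53): [(0, 0.7041) (9.4437, 11.5034) (3.54, 28) (0, 28)]  |A|=158.0856
9. ⊥bis P3·P8 via (5.365,16.835): [(0, 20.9422) (0, 0.7041) (9.4437, 11.5034) (8.3548, 14.5461)]  |A|=104.7893
10. canonical 4-gon: [(0, 20.9422) (0, 0.7041) (9.4437, 11.5034) (8.3548, 14.5461)]
11. shoelace: 104.7893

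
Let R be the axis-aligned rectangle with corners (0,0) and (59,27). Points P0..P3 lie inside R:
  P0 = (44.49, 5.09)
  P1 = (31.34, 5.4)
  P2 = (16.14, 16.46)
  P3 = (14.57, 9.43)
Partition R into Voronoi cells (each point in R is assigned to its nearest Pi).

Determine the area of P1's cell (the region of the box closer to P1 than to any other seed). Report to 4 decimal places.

1. box [0,59]×[0,27]: [(0, 0) (59, 0) (59, 27) (0, 27)]
2. ⊥bis P1·P0 via (37.915,5.245): [(0, 0) (37.7914, 0) (38.4279, 27) (0, 27)]  |A|=1028.9593
3. ⊥bis P1·P2 via (23.74,10.93): [(15.787, 0) (37.7914, 0) (38.4279, 27) (35.433, 27)]  |A|=337.489
4. ⊥bis P1·P3 via (22.955,7.415): [(23.8291, 11.0525) (21.1731, 0) (37.7914, 0) (38.4279, 27) (35.433, 27)]  |A|=307.724
5. canonical 5-gon: [(23.8291, 11.0525) (21.1731, 0) (37.7914, 0) (38.4279, 27) (35.433, 27)]
6. shoelace: 307.724

Area of P1's cell: 307.7240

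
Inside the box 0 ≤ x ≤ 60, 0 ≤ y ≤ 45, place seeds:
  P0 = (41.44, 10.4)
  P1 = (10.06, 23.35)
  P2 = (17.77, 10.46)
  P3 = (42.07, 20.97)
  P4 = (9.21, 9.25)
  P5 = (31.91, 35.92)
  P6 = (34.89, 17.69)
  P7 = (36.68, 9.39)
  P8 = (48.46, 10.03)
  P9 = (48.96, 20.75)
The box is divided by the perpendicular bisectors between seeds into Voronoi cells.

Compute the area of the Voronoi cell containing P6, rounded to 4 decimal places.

1. box [0,60]×[0,45]: [(0, 0) (60, 0) (60, 45) (0, 45)]
2. ⊥bis P6·P0 via (38.165,14.045): [(0, 0) (22.5332, 0) (60, 33.6636) (60, 45) (0, 45)]  |A|=2069.3678
3. ⊥bis P6·P1 via (22.475,20.52): [(17.7975, 0) (22.5332, 0) (60, 33.6636) (60, 45) (28.0552, 45)]  |A|=1037.6825
4. ⊥bis P6·P2 via (26.33,14.075): [(22.8722, 22.2627) (29.5946, 6.3446) (60, 33.6636) (60, 45) (28.0552, 45)]  |A|=907.4396
5. ⊥bis P6·P3 via (38.48,19.33): [(27.6218, 43.0988) (22.8722, 22.2627) (29.5946, 6.3446) (40.1001, 15.7836)]  |A|=310.2063
6. ⊥bis P6·P4 via (22.05,13.47): [(27.6218, 43.0988) (22.8722, 22.2627) (29.5946, 6.3446) (40.1001, 15.7836)]  |A|=310.2063
7. ⊥bis P6·P5 via (33.4,26.805): [(34.9495, 27.0583) (23.5403, 25.1933) (22.8722, 22.2627) (29.5946, 6.3446) (40.1001, 15.7836)]  |A|=211.8681
8. ⊥bis P6·P7 via (35.785,13.54): [(34.9495, 27.0583) (23.5403, 25.1933) (22.8722, 22.2627) (27.3263, 11.7158) (38.1771, 14.0559) (40.1001, 15.7836)]  |A|=180.0733
9. ⊥bis P6·P8 via (41.675,13.86): [(34.9495, 27.0583) (23.5403, 25.1933) (22.8722, 22.2627) (27.3263, 11.7158) (38.1771, 14.0559) (40.1001, 15.7836)]  |A|=180.0733
10. ⊥bis P6·P9 via (41.925,19.22): [(34.9495, 27.0583) (23.5403, 25.1933) (22.8722, 22.2627) (27.3263, 11.7158) (38.1771, 14.0559) (40.1001, 15.7836)]  |A|=180.0733
11. canonical 6-gon: [(34.9495, 27.0583) (23.5403, 25.1933) (22.8722, 22.2627) (27.3263, 11.7158) (38.1771, 14.0559) (40.1001, 15.7836)]
12. shoelace: 180.0733

Area of P6's cell: 180.0733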